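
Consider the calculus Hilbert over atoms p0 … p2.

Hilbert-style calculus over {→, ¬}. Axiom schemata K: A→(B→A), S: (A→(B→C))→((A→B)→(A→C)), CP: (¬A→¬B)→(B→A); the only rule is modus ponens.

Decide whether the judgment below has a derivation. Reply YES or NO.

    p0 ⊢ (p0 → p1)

Search for a countermodel by truth-table:
  v=000: Γ:[p0=F] Δ:[(p0 → p1)=T] refutes=False
  v=001: Γ:[p0=F] Δ:[(p0 → p1)=T] refutes=False
  v=010: Γ:[p0=F] Δ:[(p0 → p1)=T] refutes=False
  v=011: Γ:[p0=F] Δ:[(p0 → p1)=T] refutes=False
  v=100: Γ:[p0=T] Δ:[(p0 → p1)=F] refutes=True  ← countermodel

Result: NO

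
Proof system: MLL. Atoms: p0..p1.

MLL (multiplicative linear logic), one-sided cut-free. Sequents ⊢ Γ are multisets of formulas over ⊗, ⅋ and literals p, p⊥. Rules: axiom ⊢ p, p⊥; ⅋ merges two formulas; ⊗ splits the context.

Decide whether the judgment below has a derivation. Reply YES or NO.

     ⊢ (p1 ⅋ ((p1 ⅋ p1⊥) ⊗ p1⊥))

Proof tree:
[⅋]  ⊢ (p1 ⅋ ((p1 ⅋ p1⊥) ⊗ p1⊥))
  [⊗]  ⊢ p1, ((p1 ⅋ p1⊥) ⊗ p1⊥)
    [⅋]  ⊢ (p1 ⅋ p1⊥)
      [Ax]  ⊢ p1, p1⊥
    [Ax]  ⊢ p1, p1⊥

Result: YES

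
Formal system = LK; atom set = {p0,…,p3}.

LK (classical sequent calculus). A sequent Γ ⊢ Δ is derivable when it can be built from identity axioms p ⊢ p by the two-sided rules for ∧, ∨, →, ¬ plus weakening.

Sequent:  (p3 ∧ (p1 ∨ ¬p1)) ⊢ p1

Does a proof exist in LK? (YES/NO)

Enumerate valuations to refute Γ ⊢ Δ:
  v=0000: Γ:[(p3 ∧ (p1 ∨ ¬p1))=F] Δ:[p1=F] refutes=False
  v=0001: Γ:[(p3 ∧ (p1 ∨ ¬p1))=T] Δ:[p1=F] refutes=True  ← countermodel

Result: NO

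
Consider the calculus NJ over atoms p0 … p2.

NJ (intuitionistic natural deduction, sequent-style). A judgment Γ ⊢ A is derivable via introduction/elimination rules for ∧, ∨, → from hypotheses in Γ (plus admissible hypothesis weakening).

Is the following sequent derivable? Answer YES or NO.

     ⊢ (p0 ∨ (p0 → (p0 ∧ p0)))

Derivation trace:
[∨I₂]  ⊢ (p0 ∨ (p0 → (p0 ∧ p0)))
  [→I]  ⊢ (p0 → (p0 ∧ p0))
    [∧I] p0 ⊢ (p0 ∧ p0)
      [Wk] p0, p0 ⊢ p0
        [Ax] p0 ⊢ p0
      [Wk] p0, p0 ⊢ p0
        [Ax] p0 ⊢ p0

Result: YES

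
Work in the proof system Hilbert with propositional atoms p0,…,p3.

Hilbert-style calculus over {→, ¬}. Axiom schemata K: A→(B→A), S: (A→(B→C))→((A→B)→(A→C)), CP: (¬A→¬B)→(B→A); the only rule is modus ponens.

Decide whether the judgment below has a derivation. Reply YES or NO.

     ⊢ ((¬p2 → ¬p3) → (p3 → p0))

Truth-table refutation:
  v=0000: Γ:[] Δ:[((¬p2 → ¬p3) → (p3 → p0))=T] refutes=False
  v=0001: Γ:[] Δ:[((¬p2 → ¬p3) → (p3 → p0))=T] refutes=False
  v=0010: Γ:[] Δ:[((¬p2 → ¬p3) → (p3 → p0))=T] refutes=False
  v=0011: Γ:[] Δ:[((¬p2 → ¬p3) → (p3 → p0))=F] refutes=True  ← countermodel

Result: NO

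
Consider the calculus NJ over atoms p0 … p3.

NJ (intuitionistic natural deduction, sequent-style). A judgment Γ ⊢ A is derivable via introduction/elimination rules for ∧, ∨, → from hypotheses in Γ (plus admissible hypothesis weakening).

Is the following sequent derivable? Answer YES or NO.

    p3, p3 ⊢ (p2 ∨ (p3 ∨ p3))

Derivation (root first):
[∨I₂] p3, p3 ⊢ (p2 ∨ (p3 ∨ p3))
  [∨I₁] p3, p3 ⊢ (p3 ∨ p3)
    [Wk] p3, p3 ⊢ p3
      [Ax] p3 ⊢ p3

Result: YES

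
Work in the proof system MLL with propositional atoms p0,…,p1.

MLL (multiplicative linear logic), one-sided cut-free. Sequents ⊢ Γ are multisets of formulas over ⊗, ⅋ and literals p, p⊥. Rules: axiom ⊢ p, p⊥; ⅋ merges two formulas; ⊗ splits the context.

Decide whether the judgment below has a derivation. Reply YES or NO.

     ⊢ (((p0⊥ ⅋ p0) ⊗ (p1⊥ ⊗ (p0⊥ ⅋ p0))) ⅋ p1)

Proof tree:
[⅋]  ⊢ (((p0⊥ ⅋ p0) ⊗ (p1⊥ ⊗ (p0⊥ ⅋ p0))) ⅋ p1)
  [⊗]  ⊢ p1, ((p0⊥ ⅋ p0) ⊗ (p1⊥ ⊗ (p0⊥ ⅋ p0)))
    [⅋]  ⊢ (p0⊥ ⅋ p0)
      [Ax]  ⊢ p0, p0⊥
    [⊗]  ⊢ p1, (p1⊥ ⊗ (p0⊥ ⅋ p0))
      [Ax]  ⊢ p1, p1⊥
      [⅋]  ⊢ (p0⊥ ⅋ p0)
        [Ax]  ⊢ p0, p0⊥

Result: YES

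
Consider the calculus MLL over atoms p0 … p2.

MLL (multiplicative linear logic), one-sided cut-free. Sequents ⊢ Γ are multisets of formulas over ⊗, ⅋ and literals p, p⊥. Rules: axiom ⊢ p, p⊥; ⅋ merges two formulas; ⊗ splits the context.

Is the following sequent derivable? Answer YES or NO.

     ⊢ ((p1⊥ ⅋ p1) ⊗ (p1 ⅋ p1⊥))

Derivation (root first):
[⊗]  ⊢ ((p1⊥ ⅋ p1) ⊗ (p1 ⅋ p1⊥))
  [⅋]  ⊢ (p1⊥ ⅋ p1)
    [Ax]  ⊢ p1, p1⊥
  [⅋]  ⊢ (p1 ⅋ p1⊥)
    [Ax]  ⊢ p1, p1⊥

Result: YES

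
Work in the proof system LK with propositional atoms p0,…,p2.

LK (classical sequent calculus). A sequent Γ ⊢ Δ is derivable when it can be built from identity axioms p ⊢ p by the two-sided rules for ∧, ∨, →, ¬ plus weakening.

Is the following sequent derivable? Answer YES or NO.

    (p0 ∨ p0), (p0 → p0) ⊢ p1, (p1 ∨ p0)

Derivation trace:
[→L] (p0 ∨ p0), (p0 → p0) ⊢ p1, (p1 ∨ p0)
  [∨L] (p0 ∨ p0) ⊢ p1, p0
    [WR] p0 ⊢ p0, p1
      [Ax] p0 ⊢ p0
    [WR] p0 ⊢ p0, p1
      [Ax] p0 ⊢ p0
  [∨R] p0 ⊢ (p1 ∨ p0)
    [WR] p0 ⊢ p0, p1
      [Ax] p0 ⊢ p0

Result: YES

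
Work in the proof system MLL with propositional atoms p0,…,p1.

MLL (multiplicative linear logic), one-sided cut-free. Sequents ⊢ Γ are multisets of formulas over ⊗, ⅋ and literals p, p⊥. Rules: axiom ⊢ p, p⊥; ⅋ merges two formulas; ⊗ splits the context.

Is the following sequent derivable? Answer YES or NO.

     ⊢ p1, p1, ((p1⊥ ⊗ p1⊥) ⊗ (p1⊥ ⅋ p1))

Derivation (root first):
[⊗]  ⊢ p1, p1, ((p1⊥ ⊗ p1⊥) ⊗ (p1⊥ ⅋ p1))
  [⊗]  ⊢ p1, p1, (p1⊥ ⊗ p1⊥)
    [Ax]  ⊢ p1, p1⊥
    [Ax]  ⊢ p1, p1⊥
  [⅋]  ⊢ (p1⊥ ⅋ p1)
    [Ax]  ⊢ p1, p1⊥

Result: YES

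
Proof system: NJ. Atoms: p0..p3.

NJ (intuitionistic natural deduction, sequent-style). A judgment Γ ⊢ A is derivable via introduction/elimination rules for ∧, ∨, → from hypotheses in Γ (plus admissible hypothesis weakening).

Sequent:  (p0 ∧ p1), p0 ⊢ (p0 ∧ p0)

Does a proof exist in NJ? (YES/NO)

Derivation (root first):
[∧I] (p0 ∧ p1), p0 ⊢ (p0 ∧ p0)
  [Wk] p0, (p0 ∧ p1) ⊢ p0
    [Ax] p0 ⊢ p0
  [Ax] p0 ⊢ p0

Result: YES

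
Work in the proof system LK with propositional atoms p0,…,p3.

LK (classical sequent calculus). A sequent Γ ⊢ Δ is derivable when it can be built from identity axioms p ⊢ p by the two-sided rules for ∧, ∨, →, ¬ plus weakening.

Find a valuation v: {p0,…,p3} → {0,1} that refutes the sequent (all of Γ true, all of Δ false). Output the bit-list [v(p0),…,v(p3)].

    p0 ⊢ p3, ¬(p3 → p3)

Search for a countermodel by truth-table:
  v=0000: Γ:[p0=F] Δ:[p3=F, ¬(p3 → p3)=F] refutes=False
  v=0001: Γ:[p0=F] Δ:[p3=T, ¬(p3 → p3)=F] refutes=False
  v=0010: Γ:[p0=F] Δ:[p3=F, ¬(p3 → p3)=F] refutes=False
  v=0011: Γ:[p0=F] Δ:[p3=T, ¬(p3 → p3)=F] refutes=False
  v=0100: Γ:[p0=F] Δ:[p3=F, ¬(p3 → p3)=F] refutes=False
  v=0101: Γ:[p0=F] Δ:[p3=T, ¬(p3 → p3)=F] refutes=False
  v=0110: Γ:[p0=F] Δ:[p3=F, ¬(p3 → p3)=F] refutes=False
  v=0111: Γ:[p0=F] Δ:[p3=T, ¬(p3 → p3)=F] refutes=False
  v=1000: Γ:[p0=T] Δ:[p3=F, ¬(p3 → p3)=F] refutes=True  ← countermodel

Result: [1, 0, 0, 0]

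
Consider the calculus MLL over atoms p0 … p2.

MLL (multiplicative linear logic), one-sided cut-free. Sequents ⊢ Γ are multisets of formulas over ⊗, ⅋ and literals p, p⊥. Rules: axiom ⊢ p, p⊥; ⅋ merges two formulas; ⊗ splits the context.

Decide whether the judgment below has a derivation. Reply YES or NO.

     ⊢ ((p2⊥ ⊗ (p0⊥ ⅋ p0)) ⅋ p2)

Proof tree:
[⅋]  ⊢ ((p2⊥ ⊗ (p0⊥ ⅋ p0)) ⅋ p2)
  [⊗]  ⊢ p2, (p2⊥ ⊗ (p0⊥ ⅋ p0))
    [Ax]  ⊢ p2, p2⊥
    [⅋]  ⊢ (p0⊥ ⅋ p0)
      [Ax]  ⊢ p0, p0⊥

Result: YES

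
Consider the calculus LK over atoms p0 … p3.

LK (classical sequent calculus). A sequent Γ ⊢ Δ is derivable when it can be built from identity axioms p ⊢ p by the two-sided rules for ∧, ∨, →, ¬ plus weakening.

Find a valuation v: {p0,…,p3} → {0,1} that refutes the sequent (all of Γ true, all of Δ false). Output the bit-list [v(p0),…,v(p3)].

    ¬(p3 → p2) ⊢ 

Search for a countermodel by truth-table:
  v=0000: Γ:[¬(p3 → p2)=F] Δ:[] refutes=False
  v=0001: Γ:[¬(p3 → p2)=T] Δ:[] refutes=True  ← countermodel

Result: [0, 0, 0, 1]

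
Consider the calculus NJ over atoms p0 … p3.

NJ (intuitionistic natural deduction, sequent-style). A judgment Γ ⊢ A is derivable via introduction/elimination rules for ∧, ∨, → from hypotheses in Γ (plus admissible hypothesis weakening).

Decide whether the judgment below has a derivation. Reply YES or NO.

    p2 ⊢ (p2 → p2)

Derivation trace:
[→I] p2 ⊢ (p2 → p2)
  [Wk] p2, p2 ⊢ p2
    [Ax] p2 ⊢ p2

Result: YES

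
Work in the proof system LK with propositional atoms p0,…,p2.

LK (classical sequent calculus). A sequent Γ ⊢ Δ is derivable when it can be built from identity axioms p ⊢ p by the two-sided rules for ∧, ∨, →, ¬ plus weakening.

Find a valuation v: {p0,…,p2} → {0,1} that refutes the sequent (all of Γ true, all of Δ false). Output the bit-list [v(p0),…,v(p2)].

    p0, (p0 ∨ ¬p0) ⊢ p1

Truth-table refutation:
  v=000: Γ:[p0=F, (p0 ∨ ¬p0)=T] Δ:[p1=F] refutes=False
  v=001: Γ:[p0=F, (p0 ∨ ¬p0)=T] Δ:[p1=F] refutes=False
  v=010: Γ:[p0=F, (p0 ∨ ¬p0)=T] Δ:[p1=T] refutes=False
  v=011: Γ:[p0=F, (p0 ∨ ¬p0)=T] Δ:[p1=T] refutes=False
  v=100: Γ:[p0=T, (p0 ∨ ¬p0)=T] Δ:[p1=F] refutes=True  ← countermodel

Result: [1, 0, 0]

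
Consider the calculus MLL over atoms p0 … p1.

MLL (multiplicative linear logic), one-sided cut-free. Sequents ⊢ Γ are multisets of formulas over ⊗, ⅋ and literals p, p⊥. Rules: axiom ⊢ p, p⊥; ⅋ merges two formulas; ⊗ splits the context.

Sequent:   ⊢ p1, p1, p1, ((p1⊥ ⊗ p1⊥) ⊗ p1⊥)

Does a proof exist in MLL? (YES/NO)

Derivation (root first):
[⊗]  ⊢ p1, p1, p1, ((p1⊥ ⊗ p1⊥) ⊗ p1⊥)
  [⊗]  ⊢ p1, p1, (p1⊥ ⊗ p1⊥)
    [Ax]  ⊢ p1, p1⊥
    [Ax]  ⊢ p1, p1⊥
  [Ax]  ⊢ p1, p1⊥

Result: YES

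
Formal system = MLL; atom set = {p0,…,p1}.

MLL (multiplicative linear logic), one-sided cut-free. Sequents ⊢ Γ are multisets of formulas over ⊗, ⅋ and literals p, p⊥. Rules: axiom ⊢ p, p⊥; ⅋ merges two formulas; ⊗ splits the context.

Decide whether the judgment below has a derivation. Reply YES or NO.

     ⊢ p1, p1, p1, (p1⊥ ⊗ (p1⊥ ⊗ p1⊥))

Derivation (root first):
[⊗]  ⊢ p1, p1, p1, (p1⊥ ⊗ (p1⊥ ⊗ p1⊥))
  [Ax]  ⊢ p1, p1⊥
  [⊗]  ⊢ p1, p1, (p1⊥ ⊗ p1⊥)
    [Ax]  ⊢ p1, p1⊥
    [Ax]  ⊢ p1, p1⊥

Result: YES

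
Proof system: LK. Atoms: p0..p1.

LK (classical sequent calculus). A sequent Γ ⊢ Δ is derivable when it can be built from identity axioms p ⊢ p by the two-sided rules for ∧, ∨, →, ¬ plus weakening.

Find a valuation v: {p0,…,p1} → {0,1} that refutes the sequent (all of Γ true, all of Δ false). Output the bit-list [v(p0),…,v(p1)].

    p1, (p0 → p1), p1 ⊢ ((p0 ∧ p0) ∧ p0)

Search for a countermodel by truth-table:
  v=00: Γ:[p1=F, (p0 → p1)=T, p1=F] Δ:[((p0 ∧ p0) ∧ p0)=F] refutes=False
  v=01: Γ:[p1=T, (p0 → p1)=T, p1=T] Δ:[((p0 ∧ p0) ∧ p0)=F] refutes=True  ← countermodel

Result: [0, 1]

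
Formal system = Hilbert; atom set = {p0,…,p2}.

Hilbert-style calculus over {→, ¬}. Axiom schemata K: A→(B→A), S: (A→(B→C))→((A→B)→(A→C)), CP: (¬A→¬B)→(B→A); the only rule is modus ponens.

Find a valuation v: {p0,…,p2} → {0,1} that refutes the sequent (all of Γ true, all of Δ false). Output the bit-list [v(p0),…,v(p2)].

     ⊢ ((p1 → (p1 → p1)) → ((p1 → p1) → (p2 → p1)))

Truth-table refutation:
  v=000: Γ:[] Δ:[((p1 → (p1 → p1)) → ((p1 → p1) → (p2 → p1)))=T] refutes=False
  v=001: Γ:[] Δ:[((p1 → (p1 → p1)) → ((p1 → p1) → (p2 → p1)))=F] refutes=True  ← countermodel

Result: [0, 0, 1]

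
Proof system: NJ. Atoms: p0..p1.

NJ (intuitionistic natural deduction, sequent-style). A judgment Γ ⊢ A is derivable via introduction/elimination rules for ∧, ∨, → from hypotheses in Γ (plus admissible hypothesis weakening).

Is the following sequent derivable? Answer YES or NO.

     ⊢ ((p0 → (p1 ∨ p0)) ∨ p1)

Derivation trace:
[∨I₁]  ⊢ ((p0 → (p1 ∨ p0)) ∨ p1)
  [→I]  ⊢ (p0 → (p1 ∨ p0))
    [∨I₂] p0 ⊢ (p1 ∨ p0)
      [Ax] p0 ⊢ p0

Result: YES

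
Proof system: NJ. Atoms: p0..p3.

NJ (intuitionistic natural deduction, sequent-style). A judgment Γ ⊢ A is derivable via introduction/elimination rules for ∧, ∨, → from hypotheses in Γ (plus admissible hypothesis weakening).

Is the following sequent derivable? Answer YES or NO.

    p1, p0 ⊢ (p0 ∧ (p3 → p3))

Derivation (root first):
[∧I] p1, p0 ⊢ (p0 ∧ (p3 → p3))
  [Ax] p0 ⊢ p0
  [→I] p1 ⊢ (p3 → p3)
    [Wk] p3, p1 ⊢ p3
      [Ax] p3 ⊢ p3

Result: YES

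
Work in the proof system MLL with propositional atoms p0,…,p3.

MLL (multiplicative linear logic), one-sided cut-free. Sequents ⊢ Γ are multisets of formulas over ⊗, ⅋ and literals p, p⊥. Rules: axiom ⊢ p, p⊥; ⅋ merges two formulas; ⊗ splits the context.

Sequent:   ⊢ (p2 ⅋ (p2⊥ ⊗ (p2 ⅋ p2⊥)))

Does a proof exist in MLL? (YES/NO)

Derivation trace:
[⅋]  ⊢ (p2 ⅋ (p2⊥ ⊗ (p2 ⅋ p2⊥)))
  [⊗]  ⊢ p2, (p2⊥ ⊗ (p2 ⅋ p2⊥))
    [Ax]  ⊢ p2, p2⊥
    [⅋]  ⊢ (p2 ⅋ p2⊥)
      [Ax]  ⊢ p2, p2⊥

Result: YES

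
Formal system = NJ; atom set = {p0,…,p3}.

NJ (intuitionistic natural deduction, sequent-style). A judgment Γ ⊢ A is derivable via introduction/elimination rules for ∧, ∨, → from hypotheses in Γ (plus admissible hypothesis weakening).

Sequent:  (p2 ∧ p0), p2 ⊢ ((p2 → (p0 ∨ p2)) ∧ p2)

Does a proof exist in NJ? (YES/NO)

Proof tree:
[∧I] (p2 ∧ p0), p2 ⊢ ((p2 → (p0 ∨ p2)) ∧ p2)
  [Wk] (p2 ∧ p0) ⊢ (p2 → (p0 ∨ p2))
    [→I]  ⊢ (p2 → (p0 ∨ p2))
      [∨I₂] p2 ⊢ (p0 ∨ p2)
        [Ax] p2 ⊢ p2
  [Ax] p2 ⊢ p2

Result: YES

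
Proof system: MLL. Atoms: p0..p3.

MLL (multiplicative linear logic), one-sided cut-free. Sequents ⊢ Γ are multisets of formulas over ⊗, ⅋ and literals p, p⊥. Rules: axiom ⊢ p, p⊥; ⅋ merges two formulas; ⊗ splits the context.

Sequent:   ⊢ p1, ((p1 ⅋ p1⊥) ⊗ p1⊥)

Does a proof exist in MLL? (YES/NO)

Derivation trace:
[⊗]  ⊢ p1, ((p1 ⅋ p1⊥) ⊗ p1⊥)
  [⅋]  ⊢ (p1 ⅋ p1⊥)
    [Ax]  ⊢ p1, p1⊥
  [Ax]  ⊢ p1, p1⊥

Result: YES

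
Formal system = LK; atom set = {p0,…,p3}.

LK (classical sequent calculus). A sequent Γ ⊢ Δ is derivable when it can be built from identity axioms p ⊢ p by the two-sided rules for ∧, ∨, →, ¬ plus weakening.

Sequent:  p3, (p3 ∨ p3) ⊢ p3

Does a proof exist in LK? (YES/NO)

Proof tree:
[∨L] p3, (p3 ∨ p3) ⊢ p3
  [Ax] p3 ⊢ p3
  [WL] p3, p3 ⊢ p3
    [Ax] p3 ⊢ p3

Result: YES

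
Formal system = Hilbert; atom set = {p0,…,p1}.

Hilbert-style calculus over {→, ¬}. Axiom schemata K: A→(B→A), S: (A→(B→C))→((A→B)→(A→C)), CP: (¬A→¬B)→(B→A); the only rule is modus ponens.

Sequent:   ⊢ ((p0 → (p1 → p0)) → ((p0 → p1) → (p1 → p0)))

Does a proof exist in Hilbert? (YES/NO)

Enumerate valuations to refute Γ ⊢ Δ:
  v=00: Γ:[] Δ:[((p0 → (p1 → p0)) → ((p0 → p1) → (p1 → p0)))=T] refutes=False
  v=01: Γ:[] Δ:[((p0 → (p1 → p0)) → ((p0 → p1) → (p1 → p0)))=F] refutes=True  ← countermodel

Result: NO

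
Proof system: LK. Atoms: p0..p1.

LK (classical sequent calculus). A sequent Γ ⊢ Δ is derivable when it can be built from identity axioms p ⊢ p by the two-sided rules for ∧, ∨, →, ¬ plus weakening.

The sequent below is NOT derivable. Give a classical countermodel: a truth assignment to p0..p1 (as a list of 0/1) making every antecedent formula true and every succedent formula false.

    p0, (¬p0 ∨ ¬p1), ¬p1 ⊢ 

Truth-table refutation:
  v=00: Γ:[p0=F, (¬p0 ∨ ¬p1)=T, ¬p1=T] Δ:[] refutes=False
  v=01: Γ:[p0=F, (¬p0 ∨ ¬p1)=T, ¬p1=F] Δ:[] refutes=False
  v=10: Γ:[p0=T, (¬p0 ∨ ¬p1)=T, ¬p1=T] Δ:[] refutes=True  ← countermodel

Result: [1, 0]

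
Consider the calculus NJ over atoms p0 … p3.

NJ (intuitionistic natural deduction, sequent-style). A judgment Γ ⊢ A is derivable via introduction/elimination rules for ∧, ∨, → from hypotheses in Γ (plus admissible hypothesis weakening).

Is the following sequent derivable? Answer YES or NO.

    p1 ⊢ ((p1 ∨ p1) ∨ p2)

Proof tree:
[∨I₁] p1 ⊢ ((p1 ∨ p1) ∨ p2)
  [∨I₁] p1 ⊢ (p1 ∨ p1)
    [Ax] p1 ⊢ p1

Result: YES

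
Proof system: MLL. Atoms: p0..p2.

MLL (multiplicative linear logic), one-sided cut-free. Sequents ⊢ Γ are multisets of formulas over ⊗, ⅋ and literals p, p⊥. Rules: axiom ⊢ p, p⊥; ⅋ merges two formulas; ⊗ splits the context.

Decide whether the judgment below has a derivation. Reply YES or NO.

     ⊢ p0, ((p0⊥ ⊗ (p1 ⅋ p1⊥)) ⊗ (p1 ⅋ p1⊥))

Derivation trace:
[⊗]  ⊢ p0, ((p0⊥ ⊗ (p1 ⅋ p1⊥)) ⊗ (p1 ⅋ p1⊥))
  [⊗]  ⊢ p0, (p0⊥ ⊗ (p1 ⅋ p1⊥))
    [Ax]  ⊢ p0, p0⊥
    [⅋]  ⊢ (p1 ⅋ p1⊥)
      [Ax]  ⊢ p1, p1⊥
  [⅋]  ⊢ (p1 ⅋ p1⊥)
    [Ax]  ⊢ p1, p1⊥

Result: YES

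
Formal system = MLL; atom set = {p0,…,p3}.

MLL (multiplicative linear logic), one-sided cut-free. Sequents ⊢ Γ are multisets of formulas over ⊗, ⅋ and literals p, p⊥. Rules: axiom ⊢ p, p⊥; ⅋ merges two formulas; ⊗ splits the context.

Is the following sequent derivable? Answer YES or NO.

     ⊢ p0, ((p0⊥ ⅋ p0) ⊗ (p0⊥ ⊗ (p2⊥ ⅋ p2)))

Derivation trace:
[⊗]  ⊢ p0, ((p0⊥ ⅋ p0) ⊗ (p0⊥ ⊗ (p2⊥ ⅋ p2)))
  [⅋]  ⊢ (p0⊥ ⅋ p0)
    [Ax]  ⊢ p0, p0⊥
  [⊗]  ⊢ p0, (p0⊥ ⊗ (p2⊥ ⅋ p2))
    [Ax]  ⊢ p0, p0⊥
    [⅋]  ⊢ (p2⊥ ⅋ p2)
      [Ax]  ⊢ p2, p2⊥

Result: YES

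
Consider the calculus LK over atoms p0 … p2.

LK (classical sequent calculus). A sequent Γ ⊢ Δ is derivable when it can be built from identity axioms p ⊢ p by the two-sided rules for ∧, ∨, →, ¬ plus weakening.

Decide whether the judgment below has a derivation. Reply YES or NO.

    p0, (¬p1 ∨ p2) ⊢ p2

Enumerate valuations to refute Γ ⊢ Δ:
  v=000: Γ:[p0=F, (¬p1 ∨ p2)=T] Δ:[p2=F] refutes=False
  v=001: Γ:[p0=F, (¬p1 ∨ p2)=T] Δ:[p2=T] refutes=False
  v=010: Γ:[p0=F, (¬p1 ∨ p2)=F] Δ:[p2=F] refutes=False
  v=011: Γ:[p0=F, (¬p1 ∨ p2)=T] Δ:[p2=T] refutes=False
  v=100: Γ:[p0=T, (¬p1 ∨ p2)=T] Δ:[p2=F] refutes=True  ← countermodel

Result: NO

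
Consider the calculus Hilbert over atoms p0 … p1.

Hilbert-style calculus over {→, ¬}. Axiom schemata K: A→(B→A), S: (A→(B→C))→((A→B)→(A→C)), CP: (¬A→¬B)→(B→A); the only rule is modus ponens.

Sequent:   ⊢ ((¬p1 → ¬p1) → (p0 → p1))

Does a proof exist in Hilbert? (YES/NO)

Enumerate valuations to refute Γ ⊢ Δ:
  v=00: Γ:[] Δ:[((¬p1 → ¬p1) → (p0 → p1))=T] refutes=False
  v=01: Γ:[] Δ:[((¬p1 → ¬p1) → (p0 → p1))=T] refutes=False
  v=10: Γ:[] Δ:[((¬p1 → ¬p1) → (p0 → p1))=F] refutes=True  ← countermodel

Result: NO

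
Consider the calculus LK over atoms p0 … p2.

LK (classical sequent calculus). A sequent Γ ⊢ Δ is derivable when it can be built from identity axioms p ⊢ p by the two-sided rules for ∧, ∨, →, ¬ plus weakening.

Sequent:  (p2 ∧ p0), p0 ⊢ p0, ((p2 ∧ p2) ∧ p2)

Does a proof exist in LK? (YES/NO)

Derivation trace:
[∧R] (p2 ∧ p0), p0 ⊢ p0, ((p2 ∧ p2) ∧ p2)
  [∧L] (p2 ∧ p0) ⊢ p0, (p2 ∧ p2)
    [∧R] p2, p0 ⊢ p0, (p2 ∧ p2)
      [WR] p0 ⊢ p0, p2
        [Ax] p0 ⊢ p0
      [Ax] p2 ⊢ p2
  [WR] p0 ⊢ p0, p2
    [Ax] p0 ⊢ p0

Result: YES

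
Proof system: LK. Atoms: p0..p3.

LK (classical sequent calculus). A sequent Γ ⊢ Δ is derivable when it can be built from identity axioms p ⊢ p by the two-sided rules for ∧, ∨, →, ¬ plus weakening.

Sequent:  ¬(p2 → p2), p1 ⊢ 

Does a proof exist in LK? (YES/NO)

Proof tree:
[WL] ¬(p2 → p2), p1 ⊢ 
  [¬L] ¬(p2 → p2) ⊢ 
    [→R]  ⊢ (p2 → p2)
      [Ax] p2 ⊢ p2

Result: YES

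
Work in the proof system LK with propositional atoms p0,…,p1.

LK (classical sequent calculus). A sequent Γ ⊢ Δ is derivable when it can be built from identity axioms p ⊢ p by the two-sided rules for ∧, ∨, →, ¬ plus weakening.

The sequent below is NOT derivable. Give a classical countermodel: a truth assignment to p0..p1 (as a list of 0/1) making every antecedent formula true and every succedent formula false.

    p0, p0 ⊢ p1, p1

Enumerate valuations to refute Γ ⊢ Δ:
  v=00: Γ:[p0=F, p0=F] Δ:[p1=F, p1=F] refutes=False
  v=01: Γ:[p0=F, p0=F] Δ:[p1=T, p1=T] refutes=False
  v=10: Γ:[p0=T, p0=T] Δ:[p1=F, p1=F] refutes=True  ← countermodel

Result: [1, 0]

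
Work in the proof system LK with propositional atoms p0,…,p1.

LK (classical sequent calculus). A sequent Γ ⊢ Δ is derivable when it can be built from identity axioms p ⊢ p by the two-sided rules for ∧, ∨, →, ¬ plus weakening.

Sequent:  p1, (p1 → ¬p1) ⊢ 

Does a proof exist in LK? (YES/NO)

Derivation (root first):
[→L] p1, (p1 → ¬p1) ⊢ 
  [Ax] p1 ⊢ p1
  [¬L] p1, ¬p1 ⊢ 
    [Ax] p1 ⊢ p1

Result: YES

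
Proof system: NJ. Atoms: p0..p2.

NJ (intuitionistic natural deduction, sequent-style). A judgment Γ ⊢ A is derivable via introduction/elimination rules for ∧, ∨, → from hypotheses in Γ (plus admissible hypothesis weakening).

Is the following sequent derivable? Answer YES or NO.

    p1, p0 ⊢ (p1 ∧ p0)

Derivation (root first):
[∧I] p1, p0 ⊢ (p1 ∧ p0)
  [Wk] p1, p1 ⊢ p1
    [Ax] p1 ⊢ p1
  [Ax] p0 ⊢ p0

Result: YES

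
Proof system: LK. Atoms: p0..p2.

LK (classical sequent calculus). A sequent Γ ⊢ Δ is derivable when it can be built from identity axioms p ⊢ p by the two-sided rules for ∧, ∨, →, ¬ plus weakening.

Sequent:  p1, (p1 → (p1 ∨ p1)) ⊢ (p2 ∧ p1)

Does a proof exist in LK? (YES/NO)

Truth-table refutation:
  v=000: Γ:[p1=F, (p1 → (p1 ∨ p1))=T] Δ:[(p2 ∧ p1)=F] refutes=False
  v=001: Γ:[p1=F, (p1 → (p1 ∨ p1))=T] Δ:[(p2 ∧ p1)=F] refutes=False
  v=010: Γ:[p1=T, (p1 → (p1 ∨ p1))=T] Δ:[(p2 ∧ p1)=F] refutes=True  ← countermodel

Result: NO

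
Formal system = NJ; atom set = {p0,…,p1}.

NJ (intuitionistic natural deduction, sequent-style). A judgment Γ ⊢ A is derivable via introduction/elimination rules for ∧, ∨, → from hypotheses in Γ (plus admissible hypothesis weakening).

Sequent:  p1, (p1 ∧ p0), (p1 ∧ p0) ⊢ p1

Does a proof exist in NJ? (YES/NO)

Derivation (root first):
[Wk] p1, (p1 ∧ p0), (p1 ∧ p0) ⊢ p1
  [Wk] p1, (p1 ∧ p0) ⊢ p1
    [Ax] p1 ⊢ p1

Result: YES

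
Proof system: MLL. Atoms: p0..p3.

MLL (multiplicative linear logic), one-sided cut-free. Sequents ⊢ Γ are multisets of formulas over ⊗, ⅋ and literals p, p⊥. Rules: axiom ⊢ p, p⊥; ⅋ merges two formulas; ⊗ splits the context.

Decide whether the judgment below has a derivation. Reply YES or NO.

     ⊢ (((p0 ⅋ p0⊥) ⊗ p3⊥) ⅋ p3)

Derivation trace:
[⅋]  ⊢ (((p0 ⅋ p0⊥) ⊗ p3⊥) ⅋ p3)
  [⊗]  ⊢ p3, ((p0 ⅋ p0⊥) ⊗ p3⊥)
    [⅋]  ⊢ (p0 ⅋ p0⊥)
      [Ax]  ⊢ p0, p0⊥
    [Ax]  ⊢ p3, p3⊥

Result: YES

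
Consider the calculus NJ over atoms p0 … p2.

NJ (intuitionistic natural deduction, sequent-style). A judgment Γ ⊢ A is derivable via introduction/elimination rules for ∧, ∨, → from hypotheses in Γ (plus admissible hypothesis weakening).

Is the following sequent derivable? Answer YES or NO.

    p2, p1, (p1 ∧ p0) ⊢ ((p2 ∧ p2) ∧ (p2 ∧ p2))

Proof tree:
[Wk] p2, p1, (p1 ∧ p0) ⊢ ((p2 ∧ p2) ∧ (p2 ∧ p2))
  [Wk] p2, p1 ⊢ ((p2 ∧ p2) ∧ (p2 ∧ p2))
    [∧I] p2 ⊢ ((p2 ∧ p2) ∧ (p2 ∧ p2))
      [∧I] p2 ⊢ (p2 ∧ p2)
        [Ax] p2 ⊢ p2
        [Ax] p2 ⊢ p2
      [∧I] p2 ⊢ (p2 ∧ p2)
        [Ax] p2 ⊢ p2
        [Ax] p2 ⊢ p2

Result: YES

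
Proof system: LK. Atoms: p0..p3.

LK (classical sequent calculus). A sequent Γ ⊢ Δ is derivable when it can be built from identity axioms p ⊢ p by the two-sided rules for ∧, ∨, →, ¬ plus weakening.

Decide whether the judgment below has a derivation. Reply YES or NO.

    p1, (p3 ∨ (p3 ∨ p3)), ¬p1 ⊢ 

Proof tree:
[¬L] p1, (p3 ∨ (p3 ∨ p3)), ¬p1 ⊢ 
  [∨L] p1, (p3 ∨ (p3 ∨ p3)) ⊢ p1
    [WL] p1, p3 ⊢ p1
      [Ax] p1 ⊢ p1
    [∨L] p1, (p3 ∨ p3) ⊢ p1
      [WL] p1, p3 ⊢ p1
        [Ax] p1 ⊢ p1
      [WL] p1, p3 ⊢ p1
        [Ax] p1 ⊢ p1

Result: YES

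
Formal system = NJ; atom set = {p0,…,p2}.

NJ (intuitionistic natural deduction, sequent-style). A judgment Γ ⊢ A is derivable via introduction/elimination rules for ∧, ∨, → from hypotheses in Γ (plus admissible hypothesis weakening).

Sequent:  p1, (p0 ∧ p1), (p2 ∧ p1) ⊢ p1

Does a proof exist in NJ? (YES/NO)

Derivation (root first):
[→E] p1, (p0 ∧ p1), (p2 ∧ p1) ⊢ p1
  [Wk] (p0 ∧ p1), (p2 ∧ p1) ⊢ (p1 → p1)
    [→I] (p0 ∧ p1) ⊢ (p1 → p1)
      [Wk] p1, (p0 ∧ p1) ⊢ p1
        [Ax] p1 ⊢ p1
  [Ax] p1 ⊢ p1

Result: YES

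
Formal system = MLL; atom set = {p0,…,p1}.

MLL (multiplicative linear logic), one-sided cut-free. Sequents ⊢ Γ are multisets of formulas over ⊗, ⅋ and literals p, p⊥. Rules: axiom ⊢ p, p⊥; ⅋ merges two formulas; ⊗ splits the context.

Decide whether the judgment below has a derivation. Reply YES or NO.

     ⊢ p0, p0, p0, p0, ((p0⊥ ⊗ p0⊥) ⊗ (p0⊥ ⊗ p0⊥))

Derivation (root first):
[⊗]  ⊢ p0, p0, p0, p0, ((p0⊥ ⊗ p0⊥) ⊗ (p0⊥ ⊗ p0⊥))
  [⊗]  ⊢ p0, p0, (p0⊥ ⊗ p0⊥)
    [Ax]  ⊢ p0, p0⊥
    [Ax]  ⊢ p0, p0⊥
  [⊗]  ⊢ p0, p0, (p0⊥ ⊗ p0⊥)
    [Ax]  ⊢ p0, p0⊥
    [Ax]  ⊢ p0, p0⊥

Result: YES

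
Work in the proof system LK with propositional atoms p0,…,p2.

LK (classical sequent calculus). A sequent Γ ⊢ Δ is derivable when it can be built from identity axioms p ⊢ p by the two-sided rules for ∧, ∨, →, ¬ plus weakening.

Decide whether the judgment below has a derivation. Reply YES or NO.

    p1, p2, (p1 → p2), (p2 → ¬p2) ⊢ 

Derivation trace:
[→L] p1, p2, (p1 → p2), (p2 → ¬p2) ⊢ 
  [→L] p1, (p1 → p2) ⊢ p2
    [Ax] p1 ⊢ p1
    [Ax] p2 ⊢ p2
  [¬L] p2, p1, ¬p2 ⊢ 
    [WL] p2, p1 ⊢ p2
      [Ax] p2 ⊢ p2

Result: YES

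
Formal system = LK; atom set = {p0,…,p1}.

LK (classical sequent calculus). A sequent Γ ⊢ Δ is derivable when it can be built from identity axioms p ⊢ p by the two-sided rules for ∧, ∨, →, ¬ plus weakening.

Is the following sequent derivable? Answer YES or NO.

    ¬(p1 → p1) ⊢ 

Proof tree:
[¬L] ¬(p1 → p1) ⊢ 
  [→R]  ⊢ (p1 → p1)
    [Ax] p1 ⊢ p1

Result: YES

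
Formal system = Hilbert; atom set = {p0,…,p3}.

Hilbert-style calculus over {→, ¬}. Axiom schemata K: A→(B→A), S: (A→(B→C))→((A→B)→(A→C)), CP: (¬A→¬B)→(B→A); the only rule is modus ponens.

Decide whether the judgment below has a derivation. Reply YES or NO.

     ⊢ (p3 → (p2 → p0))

Truth-table refutation:
  v=0000: Γ:[] Δ:[(p3 → (p2 → p0))=T] refutes=False
  v=0001: Γ:[] Δ:[(p3 → (p2 → p0))=T] refutes=False
  v=0010: Γ:[] Δ:[(p3 → (p2 → p0))=T] refutes=False
  v=0011: Γ:[] Δ:[(p3 → (p2 → p0))=F] refutes=True  ← countermodel

Result: NO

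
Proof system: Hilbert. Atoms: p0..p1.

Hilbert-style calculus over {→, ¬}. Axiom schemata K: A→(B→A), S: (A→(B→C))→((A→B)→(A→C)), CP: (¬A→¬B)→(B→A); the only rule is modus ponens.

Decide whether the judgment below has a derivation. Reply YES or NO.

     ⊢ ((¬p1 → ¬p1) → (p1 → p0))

Enumerate valuations to refute Γ ⊢ Δ:
  v=00: Γ:[] Δ:[((¬p1 → ¬p1) → (p1 → p0))=T] refutes=False
  v=01: Γ:[] Δ:[((¬p1 → ¬p1) → (p1 → p0))=F] refutes=True  ← countermodel

Result: NO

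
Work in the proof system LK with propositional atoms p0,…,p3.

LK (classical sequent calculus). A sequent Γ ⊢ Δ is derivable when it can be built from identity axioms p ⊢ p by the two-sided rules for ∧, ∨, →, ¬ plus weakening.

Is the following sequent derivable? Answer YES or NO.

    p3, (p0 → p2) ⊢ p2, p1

Search for a countermodel by truth-table:
  v=0000: Γ:[p3=F, (p0 → p2)=T] Δ:[p2=F, p1=F] refutes=False
  v=0001: Γ:[p3=T, (p0 → p2)=T] Δ:[p2=F, p1=F] refutes=True  ← countermodel

Result: NO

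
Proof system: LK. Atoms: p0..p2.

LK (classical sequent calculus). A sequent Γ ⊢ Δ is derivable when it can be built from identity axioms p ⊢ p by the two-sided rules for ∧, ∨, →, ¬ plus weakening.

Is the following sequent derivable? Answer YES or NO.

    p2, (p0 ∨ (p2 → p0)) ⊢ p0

Proof tree:
[∨L] p2, (p0 ∨ (p2 → p0)) ⊢ p0
  [Ax] p0 ⊢ p0
  [→L] p2, (p2 → p0) ⊢ p0
    [Ax] p2 ⊢ p2
    [Ax] p0 ⊢ p0

Result: YES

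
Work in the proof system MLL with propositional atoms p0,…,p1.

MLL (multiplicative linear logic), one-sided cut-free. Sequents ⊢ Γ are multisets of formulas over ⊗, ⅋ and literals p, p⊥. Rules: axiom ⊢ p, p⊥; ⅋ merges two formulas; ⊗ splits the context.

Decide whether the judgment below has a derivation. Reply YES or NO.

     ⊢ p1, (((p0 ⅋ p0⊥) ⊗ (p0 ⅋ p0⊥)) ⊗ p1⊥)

Derivation (root first):
[⊗]  ⊢ p1, (((p0 ⅋ p0⊥) ⊗ (p0 ⅋ p0⊥)) ⊗ p1⊥)
  [⊗]  ⊢ ((p0 ⅋ p0⊥) ⊗ (p0 ⅋ p0⊥))
    [⅋]  ⊢ (p0 ⅋ p0⊥)
      [Ax]  ⊢ p0, p0⊥
    [⅋]  ⊢ (p0 ⅋ p0⊥)
      [Ax]  ⊢ p0, p0⊥
  [Ax]  ⊢ p1, p1⊥

Result: YES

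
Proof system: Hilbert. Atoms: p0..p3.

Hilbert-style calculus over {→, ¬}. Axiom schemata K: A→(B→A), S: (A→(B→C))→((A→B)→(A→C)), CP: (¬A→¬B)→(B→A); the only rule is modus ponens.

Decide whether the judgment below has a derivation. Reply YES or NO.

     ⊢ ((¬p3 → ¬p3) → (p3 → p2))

Search for a countermodel by truth-table:
  v=0000: Γ:[] Δ:[((¬p3 → ¬p3) → (p3 → p2))=T] refutes=False
  v=0001: Γ:[] Δ:[((¬p3 → ¬p3) → (p3 → p2))=F] refutes=True  ← countermodel

Result: NO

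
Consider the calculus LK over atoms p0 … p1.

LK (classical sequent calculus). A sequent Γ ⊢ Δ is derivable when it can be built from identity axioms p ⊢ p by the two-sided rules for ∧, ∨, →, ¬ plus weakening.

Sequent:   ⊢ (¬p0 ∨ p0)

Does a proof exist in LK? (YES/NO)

Proof tree:
[∨R]  ⊢ (¬p0 ∨ p0)
  [¬R]  ⊢ p0, ¬p0
    [Ax] p0 ⊢ p0

Result: YES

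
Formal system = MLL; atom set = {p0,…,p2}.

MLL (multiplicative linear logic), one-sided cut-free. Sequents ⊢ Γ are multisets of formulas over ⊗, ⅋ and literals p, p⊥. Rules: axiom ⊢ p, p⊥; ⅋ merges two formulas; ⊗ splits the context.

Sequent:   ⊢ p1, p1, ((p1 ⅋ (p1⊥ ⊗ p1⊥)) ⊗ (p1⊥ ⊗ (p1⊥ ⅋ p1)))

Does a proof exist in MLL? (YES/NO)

Derivation trace:
[⊗]  ⊢ p1, p1, ((p1 ⅋ (p1⊥ ⊗ p1⊥)) ⊗ (p1⊥ ⊗ (p1⊥ ⅋ p1)))
  [⅋]  ⊢ p1, (p1 ⅋ (p1⊥ ⊗ p1⊥))
    [⊗]  ⊢ p1, p1, (p1⊥ ⊗ p1⊥)
      [Ax]  ⊢ p1, p1⊥
      [Ax]  ⊢ p1, p1⊥
  [⊗]  ⊢ p1, (p1⊥ ⊗ (p1⊥ ⅋ p1))
    [Ax]  ⊢ p1, p1⊥
    [⅋]  ⊢ (p1⊥ ⅋ p1)
      [Ax]  ⊢ p1, p1⊥

Result: YES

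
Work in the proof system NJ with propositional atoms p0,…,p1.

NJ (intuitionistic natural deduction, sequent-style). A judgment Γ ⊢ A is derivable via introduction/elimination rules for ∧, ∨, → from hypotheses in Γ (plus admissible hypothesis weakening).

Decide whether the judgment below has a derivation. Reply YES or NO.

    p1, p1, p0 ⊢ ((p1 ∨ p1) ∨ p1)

Derivation (root first):
[∨I₁] p1, p1, p0 ⊢ ((p1 ∨ p1) ∨ p1)
  [∨I₁] p1, p1, p0 ⊢ (p1 ∨ p1)
    [Wk] p1, p1, p0 ⊢ p1
      [Wk] p1, p1 ⊢ p1
        [Ax] p1 ⊢ p1

Result: YES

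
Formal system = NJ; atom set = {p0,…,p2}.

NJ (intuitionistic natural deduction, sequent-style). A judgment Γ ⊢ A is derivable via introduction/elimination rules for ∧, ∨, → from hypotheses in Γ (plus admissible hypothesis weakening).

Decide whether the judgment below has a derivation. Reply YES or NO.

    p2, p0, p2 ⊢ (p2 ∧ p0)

Proof tree:
[Wk] p2, p0, p2 ⊢ (p2 ∧ p0)
  [∧I] p2, p0 ⊢ (p2 ∧ p0)
    [Ax] p2 ⊢ p2
    [Ax] p0 ⊢ p0

Result: YES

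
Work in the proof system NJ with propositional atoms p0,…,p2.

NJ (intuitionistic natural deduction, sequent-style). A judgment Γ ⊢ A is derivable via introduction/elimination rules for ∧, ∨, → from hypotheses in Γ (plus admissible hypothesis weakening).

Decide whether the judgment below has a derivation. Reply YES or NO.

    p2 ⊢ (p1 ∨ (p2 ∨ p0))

Derivation trace:
[∨I₂] p2 ⊢ (p1 ∨ (p2 ∨ p0))
  [∨I₁] p2 ⊢ (p2 ∨ p0)
    [Ax] p2 ⊢ p2

Result: YES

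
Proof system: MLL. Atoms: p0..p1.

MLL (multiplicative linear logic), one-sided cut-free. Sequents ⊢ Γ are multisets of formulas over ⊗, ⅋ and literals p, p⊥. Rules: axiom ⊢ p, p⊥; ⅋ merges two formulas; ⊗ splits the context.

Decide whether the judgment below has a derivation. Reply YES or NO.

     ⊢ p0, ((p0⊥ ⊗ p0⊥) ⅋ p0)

Derivation (root first):
[⅋]  ⊢ p0, ((p0⊥ ⊗ p0⊥) ⅋ p0)
  [⊗]  ⊢ p0, p0, (p0⊥ ⊗ p0⊥)
    [Ax]  ⊢ p0, p0⊥
    [Ax]  ⊢ p0, p0⊥

Result: YES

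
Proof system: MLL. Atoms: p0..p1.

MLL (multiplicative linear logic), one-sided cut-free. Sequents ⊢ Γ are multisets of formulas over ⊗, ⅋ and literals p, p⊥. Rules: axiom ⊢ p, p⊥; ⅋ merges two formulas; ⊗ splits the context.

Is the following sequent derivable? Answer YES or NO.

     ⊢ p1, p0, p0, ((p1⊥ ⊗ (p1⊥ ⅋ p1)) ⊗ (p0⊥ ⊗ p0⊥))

Proof tree:
[⊗]  ⊢ p1, p0, p0, ((p1⊥ ⊗ (p1⊥ ⅋ p1)) ⊗ (p0⊥ ⊗ p0⊥))
  [⊗]  ⊢ p1, (p1⊥ ⊗ (p1⊥ ⅋ p1))
    [Ax]  ⊢ p1, p1⊥
    [⅋]  ⊢ (p1⊥ ⅋ p1)
      [Ax]  ⊢ p1, p1⊥
  [⊗]  ⊢ p0, p0, (p0⊥ ⊗ p0⊥)
    [Ax]  ⊢ p0, p0⊥
    [Ax]  ⊢ p0, p0⊥

Result: YES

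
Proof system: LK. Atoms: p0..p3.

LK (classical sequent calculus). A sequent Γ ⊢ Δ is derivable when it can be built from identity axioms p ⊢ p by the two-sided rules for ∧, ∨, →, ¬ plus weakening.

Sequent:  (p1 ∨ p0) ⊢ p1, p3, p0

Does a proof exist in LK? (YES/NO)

Proof tree:
[∨L] (p1 ∨ p0) ⊢ p1, p3, p0
  [Ax] p1 ⊢ p1
  [WR] p0 ⊢ p0, p3
    [Ax] p0 ⊢ p0

Result: YES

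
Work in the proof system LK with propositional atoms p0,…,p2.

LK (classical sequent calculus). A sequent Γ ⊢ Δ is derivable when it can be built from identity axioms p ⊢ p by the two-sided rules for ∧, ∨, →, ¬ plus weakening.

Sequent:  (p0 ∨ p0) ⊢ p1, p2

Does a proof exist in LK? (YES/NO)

Enumerate valuations to refute Γ ⊢ Δ:
  v=000: Γ:[(p0 ∨ p0)=F] Δ:[p1=F, p2=F] refutes=False
  v=001: Γ:[(p0 ∨ p0)=F] Δ:[p1=F, p2=T] refutes=False
  v=010: Γ:[(p0 ∨ p0)=F] Δ:[p1=T, p2=F] refutes=False
  v=011: Γ:[(p0 ∨ p0)=F] Δ:[p1=T, p2=T] refutes=False
  v=100: Γ:[(p0 ∨ p0)=T] Δ:[p1=F, p2=F] refutes=True  ← countermodel

Result: NO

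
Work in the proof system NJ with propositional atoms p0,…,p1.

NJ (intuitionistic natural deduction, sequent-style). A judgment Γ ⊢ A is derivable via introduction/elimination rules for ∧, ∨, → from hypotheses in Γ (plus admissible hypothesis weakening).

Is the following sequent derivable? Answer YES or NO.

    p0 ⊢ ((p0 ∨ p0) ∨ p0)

Derivation trace:
[∨I₁] p0 ⊢ ((p0 ∨ p0) ∨ p0)
  [∨I₁] p0 ⊢ (p0 ∨ p0)
    [Ax] p0 ⊢ p0

Result: YES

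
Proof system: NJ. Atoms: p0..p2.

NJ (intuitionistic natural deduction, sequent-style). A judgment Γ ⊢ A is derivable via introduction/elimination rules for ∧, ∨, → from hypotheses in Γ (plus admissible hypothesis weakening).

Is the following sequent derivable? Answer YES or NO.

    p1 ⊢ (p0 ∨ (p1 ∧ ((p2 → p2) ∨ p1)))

Derivation (root first):
[∨I₂] p1 ⊢ (p0 ∨ (p1 ∧ ((p2 → p2) ∨ p1)))
  [∧I] p1 ⊢ (p1 ∧ ((p2 → p2) ∨ p1))
    [Ax] p1 ⊢ p1
    [∨I₁]  ⊢ ((p2 → p2) ∨ p1)
      [→I]  ⊢ (p2 → p2)
        [Ax] p2 ⊢ p2

Result: YES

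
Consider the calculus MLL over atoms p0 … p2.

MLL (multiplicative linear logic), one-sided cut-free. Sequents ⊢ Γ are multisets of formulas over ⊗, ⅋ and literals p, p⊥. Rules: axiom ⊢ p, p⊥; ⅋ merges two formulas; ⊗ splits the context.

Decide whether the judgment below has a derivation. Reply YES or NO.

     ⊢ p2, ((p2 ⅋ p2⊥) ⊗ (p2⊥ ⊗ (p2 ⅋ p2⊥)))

Derivation (root first):
[⊗]  ⊢ p2, ((p2 ⅋ p2⊥) ⊗ (p2⊥ ⊗ (p2 ⅋ p2⊥)))
  [⅋]  ⊢ (p2 ⅋ p2⊥)
    [Ax]  ⊢ p2, p2⊥
  [⊗]  ⊢ p2, (p2⊥ ⊗ (p2 ⅋ p2⊥))
    [Ax]  ⊢ p2, p2⊥
    [⅋]  ⊢ (p2 ⅋ p2⊥)
      [Ax]  ⊢ p2, p2⊥

Result: YES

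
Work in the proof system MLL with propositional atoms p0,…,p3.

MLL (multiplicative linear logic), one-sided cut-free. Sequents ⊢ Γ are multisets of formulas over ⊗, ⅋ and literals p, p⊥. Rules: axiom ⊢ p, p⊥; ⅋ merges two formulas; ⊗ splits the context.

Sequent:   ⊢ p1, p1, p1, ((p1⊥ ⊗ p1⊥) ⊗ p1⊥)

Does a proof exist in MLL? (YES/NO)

Derivation (root first):
[⊗]  ⊢ p1, p1, p1, ((p1⊥ ⊗ p1⊥) ⊗ p1⊥)
  [⊗]  ⊢ p1, p1, (p1⊥ ⊗ p1⊥)
    [Ax]  ⊢ p1, p1⊥
    [Ax]  ⊢ p1, p1⊥
  [Ax]  ⊢ p1, p1⊥

Result: YES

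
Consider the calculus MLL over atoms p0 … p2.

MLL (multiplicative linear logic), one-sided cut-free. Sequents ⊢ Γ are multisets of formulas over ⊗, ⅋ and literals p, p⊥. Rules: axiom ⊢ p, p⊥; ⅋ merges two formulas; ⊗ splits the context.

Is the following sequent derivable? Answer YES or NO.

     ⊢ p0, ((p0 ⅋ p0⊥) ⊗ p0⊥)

Derivation (root first):
[⊗]  ⊢ p0, ((p0 ⅋ p0⊥) ⊗ p0⊥)
  [⅋]  ⊢ (p0 ⅋ p0⊥)
    [Ax]  ⊢ p0, p0⊥
  [Ax]  ⊢ p0, p0⊥

Result: YES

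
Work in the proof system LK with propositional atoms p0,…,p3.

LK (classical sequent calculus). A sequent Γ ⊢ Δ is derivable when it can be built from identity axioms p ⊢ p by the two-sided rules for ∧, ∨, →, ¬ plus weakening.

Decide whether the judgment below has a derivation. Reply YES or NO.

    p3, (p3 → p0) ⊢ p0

Derivation trace:
[→L] p3, (p3 → p0) ⊢ p0
  [Ax] p3 ⊢ p3
  [WR] p0 ⊢ p0, p0
    [Ax] p0 ⊢ p0

Result: YES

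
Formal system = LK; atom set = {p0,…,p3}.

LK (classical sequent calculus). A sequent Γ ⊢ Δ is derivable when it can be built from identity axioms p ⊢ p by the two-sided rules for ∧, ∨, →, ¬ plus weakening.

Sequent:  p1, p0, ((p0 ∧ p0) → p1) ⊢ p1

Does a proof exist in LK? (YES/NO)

Proof tree:
[→L] p1, p0, ((p0 ∧ p0) → p1) ⊢ p1
  [∧R] p0 ⊢ (p0 ∧ p0)
    [Ax] p0 ⊢ p0
    [Ax] p0 ⊢ p0
  [WL] p1, p1 ⊢ p1
    [Ax] p1 ⊢ p1

Result: YES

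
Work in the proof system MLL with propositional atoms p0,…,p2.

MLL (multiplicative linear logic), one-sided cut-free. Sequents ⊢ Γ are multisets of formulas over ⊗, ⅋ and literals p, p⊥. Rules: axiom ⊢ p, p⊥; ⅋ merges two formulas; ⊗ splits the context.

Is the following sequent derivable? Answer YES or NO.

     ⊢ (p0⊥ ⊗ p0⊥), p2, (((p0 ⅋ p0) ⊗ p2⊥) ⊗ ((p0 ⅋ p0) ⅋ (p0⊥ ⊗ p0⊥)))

Derivation (root first):
[⊗]  ⊢ (p0⊥ ⊗ p0⊥), p2, (((p0 ⅋ p0) ⊗ p2⊥) ⊗ ((p0 ⅋ p0) ⅋ (p0⊥ ⊗ p0⊥)))
  [⊗]  ⊢ (p0⊥ ⊗ p0⊥), p2, ((p0 ⅋ p0) ⊗ p2⊥)
    [⅋]  ⊢ (p0⊥ ⊗ p0⊥), (p0 ⅋ p0)
      [⊗]  ⊢ p0, p0, (p0⊥ ⊗ p0⊥)
        [Ax]  ⊢ p0, p0⊥
        [Ax]  ⊢ p0, p0⊥
    [Ax]  ⊢ p2, p2⊥
  [⅋]  ⊢ ((p0 ⅋ p0) ⅋ (p0⊥ ⊗ p0⊥))
    [⅋]  ⊢ (p0⊥ ⊗ p0⊥), (p0 ⅋ p0)
      [⊗]  ⊢ p0, p0, (p0⊥ ⊗ p0⊥)
        [Ax]  ⊢ p0, p0⊥
        [Ax]  ⊢ p0, p0⊥

Result: YES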